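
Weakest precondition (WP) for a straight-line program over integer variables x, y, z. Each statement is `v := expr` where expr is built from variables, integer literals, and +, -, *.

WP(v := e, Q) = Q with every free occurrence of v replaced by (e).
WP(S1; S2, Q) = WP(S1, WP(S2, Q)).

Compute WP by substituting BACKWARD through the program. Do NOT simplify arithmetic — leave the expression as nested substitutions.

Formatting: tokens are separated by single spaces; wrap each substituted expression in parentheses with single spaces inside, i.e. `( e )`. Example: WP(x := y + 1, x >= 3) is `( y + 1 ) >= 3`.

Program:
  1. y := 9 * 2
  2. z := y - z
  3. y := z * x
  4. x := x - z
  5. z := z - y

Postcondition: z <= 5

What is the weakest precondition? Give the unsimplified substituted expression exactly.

post: z <= 5
stmt 5: z := z - y  -- replace 1 occurrence(s) of z with (z - y)
  => ( z - y ) <= 5
stmt 4: x := x - z  -- replace 0 occurrence(s) of x with (x - z)
  => ( z - y ) <= 5
stmt 3: y := z * x  -- replace 1 occurrence(s) of y with (z * x)
  => ( z - ( z * x ) ) <= 5
stmt 2: z := y - z  -- replace 2 occurrence(s) of z with (y - z)
  => ( ( y - z ) - ( ( y - z ) * x ) ) <= 5
stmt 1: y := 9 * 2  -- replace 2 occurrence(s) of y with (9 * 2)
  => ( ( ( 9 * 2 ) - z ) - ( ( ( 9 * 2 ) - z ) * x ) ) <= 5

Answer: ( ( ( 9 * 2 ) - z ) - ( ( ( 9 * 2 ) - z ) * x ) ) <= 5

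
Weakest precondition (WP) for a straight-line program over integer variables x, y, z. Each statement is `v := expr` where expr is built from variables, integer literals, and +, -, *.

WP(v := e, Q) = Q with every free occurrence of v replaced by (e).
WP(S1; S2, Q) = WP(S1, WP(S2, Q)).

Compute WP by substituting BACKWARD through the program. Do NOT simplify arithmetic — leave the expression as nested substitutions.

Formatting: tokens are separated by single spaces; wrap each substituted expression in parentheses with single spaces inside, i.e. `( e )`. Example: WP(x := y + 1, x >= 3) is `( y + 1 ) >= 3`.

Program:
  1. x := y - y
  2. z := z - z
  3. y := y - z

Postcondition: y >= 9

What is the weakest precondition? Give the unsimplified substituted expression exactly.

post: y >= 9
stmt 3: y := y - z  -- replace 1 occurrence(s) of y with (y - z)
  => ( y - z ) >= 9
stmt 2: z := z - z  -- replace 1 occurrence(s) of z with (z - z)
  => ( y - ( z - z ) ) >= 9
stmt 1: x := y - y  -- replace 0 occurrence(s) of x with (y - y)
  => ( y - ( z - z ) ) >= 9

Answer: ( y - ( z - z ) ) >= 9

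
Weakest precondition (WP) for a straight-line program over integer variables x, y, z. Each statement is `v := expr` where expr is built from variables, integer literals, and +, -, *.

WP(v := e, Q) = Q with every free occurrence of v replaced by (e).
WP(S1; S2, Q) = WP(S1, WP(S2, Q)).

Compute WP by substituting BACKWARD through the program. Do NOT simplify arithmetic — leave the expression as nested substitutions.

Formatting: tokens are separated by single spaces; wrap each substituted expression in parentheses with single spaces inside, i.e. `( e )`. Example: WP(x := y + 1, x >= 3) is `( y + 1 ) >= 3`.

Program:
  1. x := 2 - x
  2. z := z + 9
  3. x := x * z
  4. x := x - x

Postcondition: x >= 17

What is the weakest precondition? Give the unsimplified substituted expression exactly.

post: x >= 17
stmt 4: x := x - x  -- replace 1 occurrence(s) of x with (x - x)
  => ( x - x ) >= 17
stmt 3: x := x * z  -- replace 2 occurrence(s) of x with (x * z)
  => ( ( x * z ) - ( x * z ) ) >= 17
stmt 2: z := z + 9  -- replace 2 occurrence(s) of z with (z + 9)
  => ( ( x * ( z + 9 ) ) - ( x * ( z + 9 ) ) ) >= 17
stmt 1: x := 2 - x  -- replace 2 occurrence(s) of x with (2 - x)
  => ( ( ( 2 - x ) * ( z + 9 ) ) - ( ( 2 - x ) * ( z + 9 ) ) ) >= 17

Answer: ( ( ( 2 - x ) * ( z + 9 ) ) - ( ( 2 - x ) * ( z + 9 ) ) ) >= 17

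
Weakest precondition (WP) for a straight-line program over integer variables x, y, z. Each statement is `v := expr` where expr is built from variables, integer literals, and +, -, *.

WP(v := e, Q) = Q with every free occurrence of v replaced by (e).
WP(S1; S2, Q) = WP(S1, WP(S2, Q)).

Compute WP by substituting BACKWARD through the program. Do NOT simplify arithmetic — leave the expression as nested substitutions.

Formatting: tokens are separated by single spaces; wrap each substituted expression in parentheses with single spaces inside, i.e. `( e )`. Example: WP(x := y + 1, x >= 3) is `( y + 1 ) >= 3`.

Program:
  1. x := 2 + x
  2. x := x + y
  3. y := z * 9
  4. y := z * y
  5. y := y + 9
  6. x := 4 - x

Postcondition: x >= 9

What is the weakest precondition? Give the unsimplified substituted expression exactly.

post: x >= 9
stmt 6: x := 4 - x  -- replace 1 occurrence(s) of x with (4 - x)
  => ( 4 - x ) >= 9
stmt 5: y := y + 9  -- replace 0 occurrence(s) of y with (y + 9)
  => ( 4 - x ) >= 9
stmt 4: y := z * y  -- replace 0 occurrence(s) of y with (z * y)
  => ( 4 - x ) >= 9
stmt 3: y := z * 9  -- replace 0 occurrence(s) of y with (z * 9)
  => ( 4 - x ) >= 9
stmt 2: x := x + y  -- replace 1 occurrence(s) of x with (x + y)
  => ( 4 - ( x + y ) ) >= 9
stmt 1: x := 2 + x  -- replace 1 occurrence(s) of x with (2 + x)
  => ( 4 - ( ( 2 + x ) + y ) ) >= 9

Answer: ( 4 - ( ( 2 + x ) + y ) ) >= 9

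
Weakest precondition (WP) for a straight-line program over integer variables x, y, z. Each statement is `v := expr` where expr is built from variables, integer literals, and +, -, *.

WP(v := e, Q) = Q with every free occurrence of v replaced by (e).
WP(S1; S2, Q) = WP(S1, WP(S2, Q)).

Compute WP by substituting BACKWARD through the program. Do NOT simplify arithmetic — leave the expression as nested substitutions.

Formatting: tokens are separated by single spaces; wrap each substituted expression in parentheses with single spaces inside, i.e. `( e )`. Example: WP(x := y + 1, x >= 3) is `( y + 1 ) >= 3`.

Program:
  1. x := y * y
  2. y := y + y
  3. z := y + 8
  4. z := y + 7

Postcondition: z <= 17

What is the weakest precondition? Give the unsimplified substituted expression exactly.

Answer: ( ( y + y ) + 7 ) <= 17

Derivation:
post: z <= 17
stmt 4: z := y + 7  -- replace 1 occurrence(s) of z with (y + 7)
  => ( y + 7 ) <= 17
stmt 3: z := y + 8  -- replace 0 occurrence(s) of z with (y + 8)
  => ( y + 7 ) <= 17
stmt 2: y := y + y  -- replace 1 occurrence(s) of y with (y + y)
  => ( ( y + y ) + 7 ) <= 17
stmt 1: x := y * y  -- replace 0 occurrence(s) of x with (y * y)
  => ( ( y + y ) + 7 ) <= 17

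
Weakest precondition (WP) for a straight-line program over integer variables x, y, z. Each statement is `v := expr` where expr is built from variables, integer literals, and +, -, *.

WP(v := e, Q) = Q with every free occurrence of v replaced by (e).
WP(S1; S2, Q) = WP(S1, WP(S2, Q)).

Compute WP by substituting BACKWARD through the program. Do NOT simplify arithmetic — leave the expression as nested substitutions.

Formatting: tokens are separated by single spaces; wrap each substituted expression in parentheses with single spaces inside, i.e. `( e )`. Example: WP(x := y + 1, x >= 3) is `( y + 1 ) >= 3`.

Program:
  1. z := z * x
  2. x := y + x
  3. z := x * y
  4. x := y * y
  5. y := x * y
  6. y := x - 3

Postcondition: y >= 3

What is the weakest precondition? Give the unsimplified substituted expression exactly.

Answer: ( ( y * y ) - 3 ) >= 3

Derivation:
post: y >= 3
stmt 6: y := x - 3  -- replace 1 occurrence(s) of y with (x - 3)
  => ( x - 3 ) >= 3
stmt 5: y := x * y  -- replace 0 occurrence(s) of y with (x * y)
  => ( x - 3 ) >= 3
stmt 4: x := y * y  -- replace 1 occurrence(s) of x with (y * y)
  => ( ( y * y ) - 3 ) >= 3
stmt 3: z := x * y  -- replace 0 occurrence(s) of z with (x * y)
  => ( ( y * y ) - 3 ) >= 3
stmt 2: x := y + x  -- replace 0 occurrence(s) of x with (y + x)
  => ( ( y * y ) - 3 ) >= 3
stmt 1: z := z * x  -- replace 0 occurrence(s) of z with (z * x)
  => ( ( y * y ) - 3 ) >= 3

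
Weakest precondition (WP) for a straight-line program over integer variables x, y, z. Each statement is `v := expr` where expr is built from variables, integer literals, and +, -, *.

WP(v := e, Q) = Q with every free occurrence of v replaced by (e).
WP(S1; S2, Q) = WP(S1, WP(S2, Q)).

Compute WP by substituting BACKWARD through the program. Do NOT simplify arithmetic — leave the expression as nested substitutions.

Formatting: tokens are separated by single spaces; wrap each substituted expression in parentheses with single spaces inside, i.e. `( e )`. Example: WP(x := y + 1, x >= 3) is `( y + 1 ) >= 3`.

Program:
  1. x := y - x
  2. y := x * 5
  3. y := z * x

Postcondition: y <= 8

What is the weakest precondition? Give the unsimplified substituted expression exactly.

post: y <= 8
stmt 3: y := z * x  -- replace 1 occurrence(s) of y with (z * x)
  => ( z * x ) <= 8
stmt 2: y := x * 5  -- replace 0 occurrence(s) of y with (x * 5)
  => ( z * x ) <= 8
stmt 1: x := y - x  -- replace 1 occurrence(s) of x with (y - x)
  => ( z * ( y - x ) ) <= 8

Answer: ( z * ( y - x ) ) <= 8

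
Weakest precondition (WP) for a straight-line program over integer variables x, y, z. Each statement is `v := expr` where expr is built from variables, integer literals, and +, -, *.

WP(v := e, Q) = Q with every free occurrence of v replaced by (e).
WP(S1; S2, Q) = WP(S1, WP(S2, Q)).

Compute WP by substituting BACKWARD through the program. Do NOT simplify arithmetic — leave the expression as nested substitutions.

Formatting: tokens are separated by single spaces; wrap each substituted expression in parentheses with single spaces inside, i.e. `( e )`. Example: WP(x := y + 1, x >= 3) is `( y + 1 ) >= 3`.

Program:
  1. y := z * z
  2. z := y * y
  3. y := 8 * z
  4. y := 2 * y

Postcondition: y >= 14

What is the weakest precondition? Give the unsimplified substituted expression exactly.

Answer: ( 2 * ( 8 * ( ( z * z ) * ( z * z ) ) ) ) >= 14

Derivation:
post: y >= 14
stmt 4: y := 2 * y  -- replace 1 occurrence(s) of y with (2 * y)
  => ( 2 * y ) >= 14
stmt 3: y := 8 * z  -- replace 1 occurrence(s) of y with (8 * z)
  => ( 2 * ( 8 * z ) ) >= 14
stmt 2: z := y * y  -- replace 1 occurrence(s) of z with (y * y)
  => ( 2 * ( 8 * ( y * y ) ) ) >= 14
stmt 1: y := z * z  -- replace 2 occurrence(s) of y with (z * z)
  => ( 2 * ( 8 * ( ( z * z ) * ( z * z ) ) ) ) >= 14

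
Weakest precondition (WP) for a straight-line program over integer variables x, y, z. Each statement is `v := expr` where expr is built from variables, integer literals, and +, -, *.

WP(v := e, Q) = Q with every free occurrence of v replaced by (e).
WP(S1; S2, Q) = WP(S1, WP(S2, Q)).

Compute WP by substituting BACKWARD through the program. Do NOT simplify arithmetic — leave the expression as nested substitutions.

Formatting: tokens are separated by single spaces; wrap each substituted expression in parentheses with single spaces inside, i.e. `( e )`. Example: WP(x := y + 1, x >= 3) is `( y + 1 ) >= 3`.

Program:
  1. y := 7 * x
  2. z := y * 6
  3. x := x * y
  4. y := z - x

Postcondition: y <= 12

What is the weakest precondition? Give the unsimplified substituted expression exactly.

post: y <= 12
stmt 4: y := z - x  -- replace 1 occurrence(s) of y with (z - x)
  => ( z - x ) <= 12
stmt 3: x := x * y  -- replace 1 occurrence(s) of x with (x * y)
  => ( z - ( x * y ) ) <= 12
stmt 2: z := y * 6  -- replace 1 occurrence(s) of z with (y * 6)
  => ( ( y * 6 ) - ( x * y ) ) <= 12
stmt 1: y := 7 * x  -- replace 2 occurrence(s) of y with (7 * x)
  => ( ( ( 7 * x ) * 6 ) - ( x * ( 7 * x ) ) ) <= 12

Answer: ( ( ( 7 * x ) * 6 ) - ( x * ( 7 * x ) ) ) <= 12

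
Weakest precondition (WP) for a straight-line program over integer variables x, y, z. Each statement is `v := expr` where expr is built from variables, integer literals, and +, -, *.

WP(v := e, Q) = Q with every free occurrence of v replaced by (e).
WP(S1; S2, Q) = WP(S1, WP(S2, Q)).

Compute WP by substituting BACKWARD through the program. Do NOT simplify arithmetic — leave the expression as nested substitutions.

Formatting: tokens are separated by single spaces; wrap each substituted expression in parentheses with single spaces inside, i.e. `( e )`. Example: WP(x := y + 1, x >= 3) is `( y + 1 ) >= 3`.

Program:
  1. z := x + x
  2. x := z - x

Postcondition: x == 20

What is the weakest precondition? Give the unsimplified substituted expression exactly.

post: x == 20
stmt 2: x := z - x  -- replace 1 occurrence(s) of x with (z - x)
  => ( z - x ) == 20
stmt 1: z := x + x  -- replace 1 occurrence(s) of z with (x + x)
  => ( ( x + x ) - x ) == 20

Answer: ( ( x + x ) - x ) == 20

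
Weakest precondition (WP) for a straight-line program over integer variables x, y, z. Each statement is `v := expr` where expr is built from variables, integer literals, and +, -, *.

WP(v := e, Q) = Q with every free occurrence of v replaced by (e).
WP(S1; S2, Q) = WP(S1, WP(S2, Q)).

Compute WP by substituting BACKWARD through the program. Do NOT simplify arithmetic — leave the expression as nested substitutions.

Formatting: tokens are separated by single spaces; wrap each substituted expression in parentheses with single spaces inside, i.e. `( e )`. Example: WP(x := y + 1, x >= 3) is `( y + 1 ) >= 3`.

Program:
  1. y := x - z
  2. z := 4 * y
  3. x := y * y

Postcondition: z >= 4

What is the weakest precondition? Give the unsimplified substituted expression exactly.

Answer: ( 4 * ( x - z ) ) >= 4

Derivation:
post: z >= 4
stmt 3: x := y * y  -- replace 0 occurrence(s) of x with (y * y)
  => z >= 4
stmt 2: z := 4 * y  -- replace 1 occurrence(s) of z with (4 * y)
  => ( 4 * y ) >= 4
stmt 1: y := x - z  -- replace 1 occurrence(s) of y with (x - z)
  => ( 4 * ( x - z ) ) >= 4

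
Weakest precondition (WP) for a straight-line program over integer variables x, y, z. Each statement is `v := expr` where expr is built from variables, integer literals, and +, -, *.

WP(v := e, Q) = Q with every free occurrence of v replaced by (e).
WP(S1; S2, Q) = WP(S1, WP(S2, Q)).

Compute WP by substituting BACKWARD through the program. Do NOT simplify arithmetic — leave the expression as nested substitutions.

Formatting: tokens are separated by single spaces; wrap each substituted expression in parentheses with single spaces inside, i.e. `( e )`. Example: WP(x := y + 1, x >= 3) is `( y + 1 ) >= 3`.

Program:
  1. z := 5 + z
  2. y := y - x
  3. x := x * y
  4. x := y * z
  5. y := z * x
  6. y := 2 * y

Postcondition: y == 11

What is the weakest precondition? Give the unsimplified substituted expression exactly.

Answer: ( 2 * ( ( 5 + z ) * ( ( y - x ) * ( 5 + z ) ) ) ) == 11

Derivation:
post: y == 11
stmt 6: y := 2 * y  -- replace 1 occurrence(s) of y with (2 * y)
  => ( 2 * y ) == 11
stmt 5: y := z * x  -- replace 1 occurrence(s) of y with (z * x)
  => ( 2 * ( z * x ) ) == 11
stmt 4: x := y * z  -- replace 1 occurrence(s) of x with (y * z)
  => ( 2 * ( z * ( y * z ) ) ) == 11
stmt 3: x := x * y  -- replace 0 occurrence(s) of x with (x * y)
  => ( 2 * ( z * ( y * z ) ) ) == 11
stmt 2: y := y - x  -- replace 1 occurrence(s) of y with (y - x)
  => ( 2 * ( z * ( ( y - x ) * z ) ) ) == 11
stmt 1: z := 5 + z  -- replace 2 occurrence(s) of z with (5 + z)
  => ( 2 * ( ( 5 + z ) * ( ( y - x ) * ( 5 + z ) ) ) ) == 11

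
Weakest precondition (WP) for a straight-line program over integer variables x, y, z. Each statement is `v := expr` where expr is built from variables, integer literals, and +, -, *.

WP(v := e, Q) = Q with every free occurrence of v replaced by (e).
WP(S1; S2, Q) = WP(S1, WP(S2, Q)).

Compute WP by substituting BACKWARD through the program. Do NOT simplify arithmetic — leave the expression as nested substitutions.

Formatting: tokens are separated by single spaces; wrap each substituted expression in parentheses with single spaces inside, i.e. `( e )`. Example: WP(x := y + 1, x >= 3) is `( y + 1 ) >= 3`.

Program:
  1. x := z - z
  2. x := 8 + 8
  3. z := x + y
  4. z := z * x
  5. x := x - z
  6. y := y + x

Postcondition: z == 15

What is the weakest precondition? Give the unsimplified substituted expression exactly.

Answer: ( ( ( 8 + 8 ) + y ) * ( 8 + 8 ) ) == 15

Derivation:
post: z == 15
stmt 6: y := y + x  -- replace 0 occurrence(s) of y with (y + x)
  => z == 15
stmt 5: x := x - z  -- replace 0 occurrence(s) of x with (x - z)
  => z == 15
stmt 4: z := z * x  -- replace 1 occurrence(s) of z with (z * x)
  => ( z * x ) == 15
stmt 3: z := x + y  -- replace 1 occurrence(s) of z with (x + y)
  => ( ( x + y ) * x ) == 15
stmt 2: x := 8 + 8  -- replace 2 occurrence(s) of x with (8 + 8)
  => ( ( ( 8 + 8 ) + y ) * ( 8 + 8 ) ) == 15
stmt 1: x := z - z  -- replace 0 occurrence(s) of x with (z - z)
  => ( ( ( 8 + 8 ) + y ) * ( 8 + 8 ) ) == 15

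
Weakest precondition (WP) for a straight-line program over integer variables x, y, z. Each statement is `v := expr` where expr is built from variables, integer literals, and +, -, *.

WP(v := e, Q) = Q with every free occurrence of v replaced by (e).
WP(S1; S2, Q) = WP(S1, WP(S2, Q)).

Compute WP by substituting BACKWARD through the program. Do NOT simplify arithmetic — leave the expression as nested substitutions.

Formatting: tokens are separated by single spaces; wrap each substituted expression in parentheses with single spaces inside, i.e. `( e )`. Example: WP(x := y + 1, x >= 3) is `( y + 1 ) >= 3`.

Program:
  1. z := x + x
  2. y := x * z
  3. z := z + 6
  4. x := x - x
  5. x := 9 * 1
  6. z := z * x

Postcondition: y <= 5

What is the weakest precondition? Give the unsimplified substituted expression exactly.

post: y <= 5
stmt 6: z := z * x  -- replace 0 occurrence(s) of z with (z * x)
  => y <= 5
stmt 5: x := 9 * 1  -- replace 0 occurrence(s) of x with (9 * 1)
  => y <= 5
stmt 4: x := x - x  -- replace 0 occurrence(s) of x with (x - x)
  => y <= 5
stmt 3: z := z + 6  -- replace 0 occurrence(s) of z with (z + 6)
  => y <= 5
stmt 2: y := x * z  -- replace 1 occurrence(s) of y with (x * z)
  => ( x * z ) <= 5
stmt 1: z := x + x  -- replace 1 occurrence(s) of z with (x + x)
  => ( x * ( x + x ) ) <= 5

Answer: ( x * ( x + x ) ) <= 5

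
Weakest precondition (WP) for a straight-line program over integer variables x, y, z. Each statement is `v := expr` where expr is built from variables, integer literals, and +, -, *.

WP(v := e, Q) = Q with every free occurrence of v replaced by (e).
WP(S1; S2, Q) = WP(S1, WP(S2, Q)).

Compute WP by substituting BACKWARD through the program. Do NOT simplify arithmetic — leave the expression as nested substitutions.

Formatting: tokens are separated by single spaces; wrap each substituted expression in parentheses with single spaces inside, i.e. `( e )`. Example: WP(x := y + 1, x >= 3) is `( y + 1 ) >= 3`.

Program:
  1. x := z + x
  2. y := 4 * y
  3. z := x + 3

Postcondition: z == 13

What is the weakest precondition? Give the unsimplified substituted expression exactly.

post: z == 13
stmt 3: z := x + 3  -- replace 1 occurrence(s) of z with (x + 3)
  => ( x + 3 ) == 13
stmt 2: y := 4 * y  -- replace 0 occurrence(s) of y with (4 * y)
  => ( x + 3 ) == 13
stmt 1: x := z + x  -- replace 1 occurrence(s) of x with (z + x)
  => ( ( z + x ) + 3 ) == 13

Answer: ( ( z + x ) + 3 ) == 13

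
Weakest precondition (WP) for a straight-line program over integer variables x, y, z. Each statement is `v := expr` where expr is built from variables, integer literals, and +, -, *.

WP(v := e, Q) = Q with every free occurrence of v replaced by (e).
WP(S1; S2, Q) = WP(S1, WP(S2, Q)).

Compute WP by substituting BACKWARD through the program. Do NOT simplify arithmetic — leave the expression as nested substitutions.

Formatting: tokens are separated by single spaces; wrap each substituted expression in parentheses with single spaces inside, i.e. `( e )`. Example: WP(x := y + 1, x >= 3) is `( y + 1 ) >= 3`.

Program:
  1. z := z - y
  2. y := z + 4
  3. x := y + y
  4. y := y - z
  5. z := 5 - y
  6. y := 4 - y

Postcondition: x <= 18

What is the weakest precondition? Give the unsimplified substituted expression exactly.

post: x <= 18
stmt 6: y := 4 - y  -- replace 0 occurrence(s) of y with (4 - y)
  => x <= 18
stmt 5: z := 5 - y  -- replace 0 occurrence(s) of z with (5 - y)
  => x <= 18
stmt 4: y := y - z  -- replace 0 occurrence(s) of y with (y - z)
  => x <= 18
stmt 3: x := y + y  -- replace 1 occurrence(s) of x with (y + y)
  => ( y + y ) <= 18
stmt 2: y := z + 4  -- replace 2 occurrence(s) of y with (z + 4)
  => ( ( z + 4 ) + ( z + 4 ) ) <= 18
stmt 1: z := z - y  -- replace 2 occurrence(s) of z with (z - y)
  => ( ( ( z - y ) + 4 ) + ( ( z - y ) + 4 ) ) <= 18

Answer: ( ( ( z - y ) + 4 ) + ( ( z - y ) + 4 ) ) <= 18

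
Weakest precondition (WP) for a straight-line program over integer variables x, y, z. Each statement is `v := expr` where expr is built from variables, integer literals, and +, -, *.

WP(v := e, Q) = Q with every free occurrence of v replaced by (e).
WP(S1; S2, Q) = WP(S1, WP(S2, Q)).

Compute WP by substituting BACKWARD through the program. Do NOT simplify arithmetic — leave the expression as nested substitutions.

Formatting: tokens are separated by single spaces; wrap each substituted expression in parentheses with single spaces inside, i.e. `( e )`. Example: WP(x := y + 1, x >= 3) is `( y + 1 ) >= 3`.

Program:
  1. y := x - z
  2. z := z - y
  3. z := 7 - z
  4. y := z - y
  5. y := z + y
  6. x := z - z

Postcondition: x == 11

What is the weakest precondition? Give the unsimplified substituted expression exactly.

Answer: ( ( 7 - ( z - ( x - z ) ) ) - ( 7 - ( z - ( x - z ) ) ) ) == 11

Derivation:
post: x == 11
stmt 6: x := z - z  -- replace 1 occurrence(s) of x with (z - z)
  => ( z - z ) == 11
stmt 5: y := z + y  -- replace 0 occurrence(s) of y with (z + y)
  => ( z - z ) == 11
stmt 4: y := z - y  -- replace 0 occurrence(s) of y with (z - y)
  => ( z - z ) == 11
stmt 3: z := 7 - z  -- replace 2 occurrence(s) of z with (7 - z)
  => ( ( 7 - z ) - ( 7 - z ) ) == 11
stmt 2: z := z - y  -- replace 2 occurrence(s) of z with (z - y)
  => ( ( 7 - ( z - y ) ) - ( 7 - ( z - y ) ) ) == 11
stmt 1: y := x - z  -- replace 2 occurrence(s) of y with (x - z)
  => ( ( 7 - ( z - ( x - z ) ) ) - ( 7 - ( z - ( x - z ) ) ) ) == 11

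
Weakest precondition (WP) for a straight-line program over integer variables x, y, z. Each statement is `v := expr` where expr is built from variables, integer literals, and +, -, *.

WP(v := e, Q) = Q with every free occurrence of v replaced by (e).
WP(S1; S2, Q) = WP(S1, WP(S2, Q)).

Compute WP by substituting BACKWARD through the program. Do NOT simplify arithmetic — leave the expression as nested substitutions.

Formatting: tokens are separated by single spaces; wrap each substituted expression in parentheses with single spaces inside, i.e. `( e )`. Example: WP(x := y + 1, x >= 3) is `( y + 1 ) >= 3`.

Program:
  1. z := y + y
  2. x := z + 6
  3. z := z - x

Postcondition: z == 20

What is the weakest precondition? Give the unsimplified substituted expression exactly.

post: z == 20
stmt 3: z := z - x  -- replace 1 occurrence(s) of z with (z - x)
  => ( z - x ) == 20
stmt 2: x := z + 6  -- replace 1 occurrence(s) of x with (z + 6)
  => ( z - ( z + 6 ) ) == 20
stmt 1: z := y + y  -- replace 2 occurrence(s) of z with (y + y)
  => ( ( y + y ) - ( ( y + y ) + 6 ) ) == 20

Answer: ( ( y + y ) - ( ( y + y ) + 6 ) ) == 20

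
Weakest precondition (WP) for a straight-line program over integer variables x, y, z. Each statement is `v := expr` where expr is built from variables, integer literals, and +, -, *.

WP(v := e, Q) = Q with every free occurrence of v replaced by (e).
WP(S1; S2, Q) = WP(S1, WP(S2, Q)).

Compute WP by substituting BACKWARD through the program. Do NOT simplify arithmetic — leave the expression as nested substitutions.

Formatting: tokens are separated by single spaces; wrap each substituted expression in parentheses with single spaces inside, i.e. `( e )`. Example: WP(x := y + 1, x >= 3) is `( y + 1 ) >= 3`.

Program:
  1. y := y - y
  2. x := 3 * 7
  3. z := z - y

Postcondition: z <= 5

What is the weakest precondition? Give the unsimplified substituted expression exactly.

post: z <= 5
stmt 3: z := z - y  -- replace 1 occurrence(s) of z with (z - y)
  => ( z - y ) <= 5
stmt 2: x := 3 * 7  -- replace 0 occurrence(s) of x with (3 * 7)
  => ( z - y ) <= 5
stmt 1: y := y - y  -- replace 1 occurrence(s) of y with (y - y)
  => ( z - ( y - y ) ) <= 5

Answer: ( z - ( y - y ) ) <= 5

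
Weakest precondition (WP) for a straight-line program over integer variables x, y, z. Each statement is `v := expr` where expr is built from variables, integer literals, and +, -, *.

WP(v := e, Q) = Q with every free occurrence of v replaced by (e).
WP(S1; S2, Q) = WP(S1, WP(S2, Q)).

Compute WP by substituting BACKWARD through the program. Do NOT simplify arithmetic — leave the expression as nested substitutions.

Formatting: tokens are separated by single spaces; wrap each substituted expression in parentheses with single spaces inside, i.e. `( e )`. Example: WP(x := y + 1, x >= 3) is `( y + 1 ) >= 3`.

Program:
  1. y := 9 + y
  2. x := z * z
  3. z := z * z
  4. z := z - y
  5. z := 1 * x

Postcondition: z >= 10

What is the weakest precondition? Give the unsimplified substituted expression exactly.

Answer: ( 1 * ( z * z ) ) >= 10

Derivation:
post: z >= 10
stmt 5: z := 1 * x  -- replace 1 occurrence(s) of z with (1 * x)
  => ( 1 * x ) >= 10
stmt 4: z := z - y  -- replace 0 occurrence(s) of z with (z - y)
  => ( 1 * x ) >= 10
stmt 3: z := z * z  -- replace 0 occurrence(s) of z with (z * z)
  => ( 1 * x ) >= 10
stmt 2: x := z * z  -- replace 1 occurrence(s) of x with (z * z)
  => ( 1 * ( z * z ) ) >= 10
stmt 1: y := 9 + y  -- replace 0 occurrence(s) of y with (9 + y)
  => ( 1 * ( z * z ) ) >= 10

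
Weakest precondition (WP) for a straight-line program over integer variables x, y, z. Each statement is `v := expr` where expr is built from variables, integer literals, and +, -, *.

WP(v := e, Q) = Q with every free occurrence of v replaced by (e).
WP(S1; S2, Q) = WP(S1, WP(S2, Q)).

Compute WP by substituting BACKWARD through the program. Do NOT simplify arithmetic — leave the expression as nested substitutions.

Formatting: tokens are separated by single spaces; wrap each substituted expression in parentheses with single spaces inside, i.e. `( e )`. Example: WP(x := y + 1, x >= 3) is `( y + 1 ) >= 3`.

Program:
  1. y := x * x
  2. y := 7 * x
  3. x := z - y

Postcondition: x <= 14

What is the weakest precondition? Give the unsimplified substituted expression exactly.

post: x <= 14
stmt 3: x := z - y  -- replace 1 occurrence(s) of x with (z - y)
  => ( z - y ) <= 14
stmt 2: y := 7 * x  -- replace 1 occurrence(s) of y with (7 * x)
  => ( z - ( 7 * x ) ) <= 14
stmt 1: y := x * x  -- replace 0 occurrence(s) of y with (x * x)
  => ( z - ( 7 * x ) ) <= 14

Answer: ( z - ( 7 * x ) ) <= 14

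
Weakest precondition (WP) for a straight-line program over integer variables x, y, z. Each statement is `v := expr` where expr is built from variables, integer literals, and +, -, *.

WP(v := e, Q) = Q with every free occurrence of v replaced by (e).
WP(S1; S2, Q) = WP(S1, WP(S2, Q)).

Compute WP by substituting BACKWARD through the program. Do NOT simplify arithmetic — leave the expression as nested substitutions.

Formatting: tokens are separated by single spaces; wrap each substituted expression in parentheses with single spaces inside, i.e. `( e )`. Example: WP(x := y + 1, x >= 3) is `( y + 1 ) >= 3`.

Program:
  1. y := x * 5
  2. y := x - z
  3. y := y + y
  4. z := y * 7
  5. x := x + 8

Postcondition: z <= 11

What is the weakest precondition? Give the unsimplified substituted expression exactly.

post: z <= 11
stmt 5: x := x + 8  -- replace 0 occurrence(s) of x with (x + 8)
  => z <= 11
stmt 4: z := y * 7  -- replace 1 occurrence(s) of z with (y * 7)
  => ( y * 7 ) <= 11
stmt 3: y := y + y  -- replace 1 occurrence(s) of y with (y + y)
  => ( ( y + y ) * 7 ) <= 11
stmt 2: y := x - z  -- replace 2 occurrence(s) of y with (x - z)
  => ( ( ( x - z ) + ( x - z ) ) * 7 ) <= 11
stmt 1: y := x * 5  -- replace 0 occurrence(s) of y with (x * 5)
  => ( ( ( x - z ) + ( x - z ) ) * 7 ) <= 11

Answer: ( ( ( x - z ) + ( x - z ) ) * 7 ) <= 11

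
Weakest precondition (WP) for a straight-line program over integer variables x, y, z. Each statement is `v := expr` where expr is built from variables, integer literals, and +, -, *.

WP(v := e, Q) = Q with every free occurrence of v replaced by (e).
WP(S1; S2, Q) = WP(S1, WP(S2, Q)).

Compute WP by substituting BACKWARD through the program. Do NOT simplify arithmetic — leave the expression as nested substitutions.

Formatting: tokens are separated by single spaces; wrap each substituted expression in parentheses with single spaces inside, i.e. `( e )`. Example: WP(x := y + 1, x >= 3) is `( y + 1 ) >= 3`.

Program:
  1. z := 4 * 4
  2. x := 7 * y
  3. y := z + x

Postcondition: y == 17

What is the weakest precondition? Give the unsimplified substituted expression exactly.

Answer: ( ( 4 * 4 ) + ( 7 * y ) ) == 17

Derivation:
post: y == 17
stmt 3: y := z + x  -- replace 1 occurrence(s) of y with (z + x)
  => ( z + x ) == 17
stmt 2: x := 7 * y  -- replace 1 occurrence(s) of x with (7 * y)
  => ( z + ( 7 * y ) ) == 17
stmt 1: z := 4 * 4  -- replace 1 occurrence(s) of z with (4 * 4)
  => ( ( 4 * 4 ) + ( 7 * y ) ) == 17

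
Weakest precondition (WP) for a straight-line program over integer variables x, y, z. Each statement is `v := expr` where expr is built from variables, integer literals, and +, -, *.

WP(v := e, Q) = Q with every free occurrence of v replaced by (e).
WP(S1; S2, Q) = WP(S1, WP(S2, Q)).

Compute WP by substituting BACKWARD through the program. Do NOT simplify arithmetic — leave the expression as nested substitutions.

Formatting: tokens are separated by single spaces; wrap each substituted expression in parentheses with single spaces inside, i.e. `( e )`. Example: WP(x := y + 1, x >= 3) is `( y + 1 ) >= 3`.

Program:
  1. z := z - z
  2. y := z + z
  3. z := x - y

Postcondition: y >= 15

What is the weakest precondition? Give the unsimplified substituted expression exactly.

post: y >= 15
stmt 3: z := x - y  -- replace 0 occurrence(s) of z with (x - y)
  => y >= 15
stmt 2: y := z + z  -- replace 1 occurrence(s) of y with (z + z)
  => ( z + z ) >= 15
stmt 1: z := z - z  -- replace 2 occurrence(s) of z with (z - z)
  => ( ( z - z ) + ( z - z ) ) >= 15

Answer: ( ( z - z ) + ( z - z ) ) >= 15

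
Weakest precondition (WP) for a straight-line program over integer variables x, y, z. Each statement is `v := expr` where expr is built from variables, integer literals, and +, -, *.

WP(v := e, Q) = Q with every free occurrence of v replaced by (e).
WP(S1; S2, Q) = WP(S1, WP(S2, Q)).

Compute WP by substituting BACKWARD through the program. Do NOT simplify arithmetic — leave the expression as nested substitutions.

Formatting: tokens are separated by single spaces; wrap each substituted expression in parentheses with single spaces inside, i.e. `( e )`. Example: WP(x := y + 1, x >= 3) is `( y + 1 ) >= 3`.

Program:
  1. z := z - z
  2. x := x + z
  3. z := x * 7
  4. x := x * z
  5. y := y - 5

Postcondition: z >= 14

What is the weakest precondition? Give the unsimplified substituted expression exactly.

post: z >= 14
stmt 5: y := y - 5  -- replace 0 occurrence(s) of y with (y - 5)
  => z >= 14
stmt 4: x := x * z  -- replace 0 occurrence(s) of x with (x * z)
  => z >= 14
stmt 3: z := x * 7  -- replace 1 occurrence(s) of z with (x * 7)
  => ( x * 7 ) >= 14
stmt 2: x := x + z  -- replace 1 occurrence(s) of x with (x + z)
  => ( ( x + z ) * 7 ) >= 14
stmt 1: z := z - z  -- replace 1 occurrence(s) of z with (z - z)
  => ( ( x + ( z - z ) ) * 7 ) >= 14

Answer: ( ( x + ( z - z ) ) * 7 ) >= 14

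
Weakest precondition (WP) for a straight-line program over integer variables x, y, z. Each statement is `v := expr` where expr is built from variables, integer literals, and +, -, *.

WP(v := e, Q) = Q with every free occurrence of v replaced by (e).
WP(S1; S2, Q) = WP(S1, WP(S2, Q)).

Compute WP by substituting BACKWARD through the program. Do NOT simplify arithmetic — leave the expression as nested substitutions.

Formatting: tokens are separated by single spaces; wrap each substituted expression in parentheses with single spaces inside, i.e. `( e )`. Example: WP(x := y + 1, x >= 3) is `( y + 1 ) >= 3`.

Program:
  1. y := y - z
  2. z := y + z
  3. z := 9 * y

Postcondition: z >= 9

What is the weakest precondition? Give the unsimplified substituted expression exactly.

post: z >= 9
stmt 3: z := 9 * y  -- replace 1 occurrence(s) of z with (9 * y)
  => ( 9 * y ) >= 9
stmt 2: z := y + z  -- replace 0 occurrence(s) of z with (y + z)
  => ( 9 * y ) >= 9
stmt 1: y := y - z  -- replace 1 occurrence(s) of y with (y - z)
  => ( 9 * ( y - z ) ) >= 9

Answer: ( 9 * ( y - z ) ) >= 9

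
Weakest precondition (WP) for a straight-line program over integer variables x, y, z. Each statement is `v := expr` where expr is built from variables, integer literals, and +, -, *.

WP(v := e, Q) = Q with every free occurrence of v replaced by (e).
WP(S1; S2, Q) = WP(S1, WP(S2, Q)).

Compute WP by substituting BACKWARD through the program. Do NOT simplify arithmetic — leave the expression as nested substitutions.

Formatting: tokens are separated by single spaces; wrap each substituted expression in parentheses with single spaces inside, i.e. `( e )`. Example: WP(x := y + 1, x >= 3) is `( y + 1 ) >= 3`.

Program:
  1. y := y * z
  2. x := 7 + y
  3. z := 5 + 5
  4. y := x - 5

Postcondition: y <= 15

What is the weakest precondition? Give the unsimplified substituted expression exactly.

Answer: ( ( 7 + ( y * z ) ) - 5 ) <= 15

Derivation:
post: y <= 15
stmt 4: y := x - 5  -- replace 1 occurrence(s) of y with (x - 5)
  => ( x - 5 ) <= 15
stmt 3: z := 5 + 5  -- replace 0 occurrence(s) of z with (5 + 5)
  => ( x - 5 ) <= 15
stmt 2: x := 7 + y  -- replace 1 occurrence(s) of x with (7 + y)
  => ( ( 7 + y ) - 5 ) <= 15
stmt 1: y := y * z  -- replace 1 occurrence(s) of y with (y * z)
  => ( ( 7 + ( y * z ) ) - 5 ) <= 15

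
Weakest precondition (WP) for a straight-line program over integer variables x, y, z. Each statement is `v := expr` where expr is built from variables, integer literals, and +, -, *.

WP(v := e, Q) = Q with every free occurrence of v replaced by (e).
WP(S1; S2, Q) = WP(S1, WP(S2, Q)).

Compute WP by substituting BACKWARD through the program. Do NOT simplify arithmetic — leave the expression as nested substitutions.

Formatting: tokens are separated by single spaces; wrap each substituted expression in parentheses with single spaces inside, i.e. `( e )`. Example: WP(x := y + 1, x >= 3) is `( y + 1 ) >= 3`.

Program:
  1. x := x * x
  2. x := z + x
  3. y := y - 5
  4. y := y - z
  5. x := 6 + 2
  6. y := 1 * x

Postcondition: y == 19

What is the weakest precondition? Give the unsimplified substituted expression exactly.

post: y == 19
stmt 6: y := 1 * x  -- replace 1 occurrence(s) of y with (1 * x)
  => ( 1 * x ) == 19
stmt 5: x := 6 + 2  -- replace 1 occurrence(s) of x with (6 + 2)
  => ( 1 * ( 6 + 2 ) ) == 19
stmt 4: y := y - z  -- replace 0 occurrence(s) of y with (y - z)
  => ( 1 * ( 6 + 2 ) ) == 19
stmt 3: y := y - 5  -- replace 0 occurrence(s) of y with (y - 5)
  => ( 1 * ( 6 + 2 ) ) == 19
stmt 2: x := z + x  -- replace 0 occurrence(s) of x with (z + x)
  => ( 1 * ( 6 + 2 ) ) == 19
stmt 1: x := x * x  -- replace 0 occurrence(s) of x with (x * x)
  => ( 1 * ( 6 + 2 ) ) == 19

Answer: ( 1 * ( 6 + 2 ) ) == 19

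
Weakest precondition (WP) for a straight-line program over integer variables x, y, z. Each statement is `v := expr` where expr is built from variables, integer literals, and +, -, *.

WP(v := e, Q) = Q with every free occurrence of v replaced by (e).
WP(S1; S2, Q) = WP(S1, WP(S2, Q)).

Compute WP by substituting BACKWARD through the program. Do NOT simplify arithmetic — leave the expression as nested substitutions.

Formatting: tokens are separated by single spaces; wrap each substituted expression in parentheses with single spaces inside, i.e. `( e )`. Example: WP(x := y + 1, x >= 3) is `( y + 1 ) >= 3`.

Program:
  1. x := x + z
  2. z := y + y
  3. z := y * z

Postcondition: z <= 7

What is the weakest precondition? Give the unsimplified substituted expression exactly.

Answer: ( y * ( y + y ) ) <= 7

Derivation:
post: z <= 7
stmt 3: z := y * z  -- replace 1 occurrence(s) of z with (y * z)
  => ( y * z ) <= 7
stmt 2: z := y + y  -- replace 1 occurrence(s) of z with (y + y)
  => ( y * ( y + y ) ) <= 7
stmt 1: x := x + z  -- replace 0 occurrence(s) of x with (x + z)
  => ( y * ( y + y ) ) <= 7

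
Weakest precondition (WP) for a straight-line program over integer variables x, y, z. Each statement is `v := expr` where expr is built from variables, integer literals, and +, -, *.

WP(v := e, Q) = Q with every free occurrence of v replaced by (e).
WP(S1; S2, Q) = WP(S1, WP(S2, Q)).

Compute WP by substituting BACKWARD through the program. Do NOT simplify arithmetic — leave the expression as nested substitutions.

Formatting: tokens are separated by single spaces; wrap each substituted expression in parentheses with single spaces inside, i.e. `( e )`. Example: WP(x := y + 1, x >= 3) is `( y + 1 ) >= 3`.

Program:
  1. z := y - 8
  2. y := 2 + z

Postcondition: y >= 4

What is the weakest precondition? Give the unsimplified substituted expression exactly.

post: y >= 4
stmt 2: y := 2 + z  -- replace 1 occurrence(s) of y with (2 + z)
  => ( 2 + z ) >= 4
stmt 1: z := y - 8  -- replace 1 occurrence(s) of z with (y - 8)
  => ( 2 + ( y - 8 ) ) >= 4

Answer: ( 2 + ( y - 8 ) ) >= 4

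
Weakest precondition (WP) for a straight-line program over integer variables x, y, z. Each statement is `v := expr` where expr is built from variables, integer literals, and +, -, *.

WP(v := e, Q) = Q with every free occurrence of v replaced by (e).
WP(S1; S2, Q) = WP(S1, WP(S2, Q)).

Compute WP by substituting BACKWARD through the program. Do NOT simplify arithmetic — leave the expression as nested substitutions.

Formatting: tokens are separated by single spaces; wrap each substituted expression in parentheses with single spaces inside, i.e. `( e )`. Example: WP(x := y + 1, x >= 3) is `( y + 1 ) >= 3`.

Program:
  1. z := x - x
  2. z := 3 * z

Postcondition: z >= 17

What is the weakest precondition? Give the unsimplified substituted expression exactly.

post: z >= 17
stmt 2: z := 3 * z  -- replace 1 occurrence(s) of z with (3 * z)
  => ( 3 * z ) >= 17
stmt 1: z := x - x  -- replace 1 occurrence(s) of z with (x - x)
  => ( 3 * ( x - x ) ) >= 17

Answer: ( 3 * ( x - x ) ) >= 17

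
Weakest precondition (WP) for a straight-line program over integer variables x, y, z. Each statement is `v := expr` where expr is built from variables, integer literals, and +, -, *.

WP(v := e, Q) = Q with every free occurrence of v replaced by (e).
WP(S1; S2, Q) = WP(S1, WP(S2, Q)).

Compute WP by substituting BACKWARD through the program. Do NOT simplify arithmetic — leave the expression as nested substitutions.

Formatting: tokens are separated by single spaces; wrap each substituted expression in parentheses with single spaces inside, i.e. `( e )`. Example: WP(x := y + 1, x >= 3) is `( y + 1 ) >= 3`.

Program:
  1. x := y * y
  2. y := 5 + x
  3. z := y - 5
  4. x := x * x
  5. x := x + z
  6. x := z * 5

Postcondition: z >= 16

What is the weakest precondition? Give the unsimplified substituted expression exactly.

Answer: ( ( 5 + ( y * y ) ) - 5 ) >= 16

Derivation:
post: z >= 16
stmt 6: x := z * 5  -- replace 0 occurrence(s) of x with (z * 5)
  => z >= 16
stmt 5: x := x + z  -- replace 0 occurrence(s) of x with (x + z)
  => z >= 16
stmt 4: x := x * x  -- replace 0 occurrence(s) of x with (x * x)
  => z >= 16
stmt 3: z := y - 5  -- replace 1 occurrence(s) of z with (y - 5)
  => ( y - 5 ) >= 16
stmt 2: y := 5 + x  -- replace 1 occurrence(s) of y with (5 + x)
  => ( ( 5 + x ) - 5 ) >= 16
stmt 1: x := y * y  -- replace 1 occurrence(s) of x with (y * y)
  => ( ( 5 + ( y * y ) ) - 5 ) >= 16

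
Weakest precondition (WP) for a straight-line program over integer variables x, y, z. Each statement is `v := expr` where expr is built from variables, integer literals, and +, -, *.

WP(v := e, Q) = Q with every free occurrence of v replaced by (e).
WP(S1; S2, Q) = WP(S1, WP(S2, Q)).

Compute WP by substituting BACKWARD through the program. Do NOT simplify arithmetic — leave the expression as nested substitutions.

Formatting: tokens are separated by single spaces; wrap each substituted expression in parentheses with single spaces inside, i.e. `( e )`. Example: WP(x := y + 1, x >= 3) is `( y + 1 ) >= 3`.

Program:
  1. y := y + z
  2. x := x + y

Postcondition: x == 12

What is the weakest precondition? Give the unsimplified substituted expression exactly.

post: x == 12
stmt 2: x := x + y  -- replace 1 occurrence(s) of x with (x + y)
  => ( x + y ) == 12
stmt 1: y := y + z  -- replace 1 occurrence(s) of y with (y + z)
  => ( x + ( y + z ) ) == 12

Answer: ( x + ( y + z ) ) == 12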